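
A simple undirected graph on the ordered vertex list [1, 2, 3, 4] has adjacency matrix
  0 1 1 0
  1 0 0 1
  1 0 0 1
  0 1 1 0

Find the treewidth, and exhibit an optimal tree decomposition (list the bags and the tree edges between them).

Every bag has size at most 3, so the width is 3 − 1 = 2 and tw(G) ≤ 2. For the lower bound, G contains the cycle 4–2–1–3–4, so G is not a forest; only forests have treewidth ≤ 1, hence tw(G) ≥ 2. The upper and lower bounds meet at 2, so that is the treewidth.

Treewidth 2.
Bags: B1 = {1, 2, 4}  B2 = {1, 3, 4}
Tree: B1–B2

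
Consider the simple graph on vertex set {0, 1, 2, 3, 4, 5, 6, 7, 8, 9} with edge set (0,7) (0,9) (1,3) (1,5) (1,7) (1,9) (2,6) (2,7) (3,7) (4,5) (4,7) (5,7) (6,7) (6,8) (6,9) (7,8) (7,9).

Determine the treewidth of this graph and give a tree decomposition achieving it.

Each bag holds 3 vertices, so the decomposition has width 2, which upper-bounds the treewidth. For the lower bound, the 3 vertices {0, 7, 9} are pairwise adjacent, and any tree decomposition puts a clique entirely inside one bag — forcing width ≥ 2. Combining the bounds, tw(G) = 2.

Treewidth 2.
One optimal decomposition is:
Bags: B1 = {1, 7, 9}  B2 = {0, 7, 9}  B3 = {1, 5, 7}  B4 = {1, 3, 7}  B5 = {4, 5, 7}  B6 = {6, 7, 9}  B7 = {6, 7, 8}  B8 = {2, 6, 7}
Tree: B1–B2, B1–B3, B1–B4, B3–B5, B2–B6, B6–B7, B6–B8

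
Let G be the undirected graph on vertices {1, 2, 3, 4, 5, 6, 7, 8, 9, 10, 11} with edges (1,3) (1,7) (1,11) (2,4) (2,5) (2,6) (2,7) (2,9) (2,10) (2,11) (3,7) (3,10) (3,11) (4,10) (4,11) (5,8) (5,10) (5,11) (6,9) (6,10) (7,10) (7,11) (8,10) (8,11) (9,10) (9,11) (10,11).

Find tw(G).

3

A width-3 tree decomposition is:
Bags: B1 = {5, 8, 10, 11}  B2 = {2, 5, 10, 11}  B3 = {2, 7, 10, 11}  B4 = {2, 9, 10, 11}  B5 = {2, 4, 10, 11}  B6 = {3, 7, 10, 11}  B7 = {2, 6, 9, 10}  B8 = {1, 3, 7, 11}
Tree: B1–B2, B2–B3, B2–B4, B2–B5, B3–B6, B4–B7, B6–B8
Every bag has size at most 4, so the width is 4 − 1 = 3 and tw(G) ≤ 3. For the lower bound, the 4 vertices {1, 3, 7, 11} are pairwise adjacent, and any tree decomposition puts a clique entirely inside one bag — forcing width ≥ 3. The upper and lower bounds meet at 3, so that is the treewidth.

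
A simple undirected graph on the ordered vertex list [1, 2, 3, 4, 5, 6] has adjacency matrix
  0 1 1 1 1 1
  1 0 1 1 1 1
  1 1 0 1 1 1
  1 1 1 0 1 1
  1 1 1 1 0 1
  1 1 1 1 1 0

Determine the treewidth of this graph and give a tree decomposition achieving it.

A single bag containing all 6 vertices is trivially a valid decomposition of width 5. On the other hand G contains the 6-clique {1, 2, 3, 4, 5, 6}. A clique must lie in a single bag of any decomposition, so no decomposition can have width below 5. Hence tw(G) = 5 exactly.

Treewidth 5.
Bags: B1 = {1, 2, 3, 4, 5, 6}
Tree: (single bag)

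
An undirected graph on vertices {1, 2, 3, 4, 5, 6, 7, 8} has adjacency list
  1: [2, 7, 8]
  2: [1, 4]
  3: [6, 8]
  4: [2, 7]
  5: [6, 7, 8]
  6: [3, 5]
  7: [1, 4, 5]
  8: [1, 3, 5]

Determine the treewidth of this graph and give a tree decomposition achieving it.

Every bag has size at most 3, so the width is 3 − 1 = 2 and tw(G) ≤ 2. The edges 3–6–5–8–3 form a cycle, so G is not a tree and its treewidth is at least 2. Therefore the treewidth is 2.

Treewidth 2.
One such decomposition:
Bags: B1 = {3, 6, 8}  B2 = {5, 6, 8}  B3 = {1, 5, 8}  B4 = {1, 5, 7}  B5 = {1, 2, 7}  B6 = {2, 4, 7}
Tree: B1–B2, B2–B3, B3–B4, B4–B5, B5–B6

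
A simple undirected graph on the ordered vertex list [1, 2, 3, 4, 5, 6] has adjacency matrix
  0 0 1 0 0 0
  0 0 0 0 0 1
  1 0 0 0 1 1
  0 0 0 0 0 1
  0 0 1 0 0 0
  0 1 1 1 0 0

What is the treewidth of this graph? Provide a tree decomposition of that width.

Treewidth 1.
One such decomposition:
Bags: B1 = {3, 5}  B2 = {3, 6}  B3 = {4, 6}  B4 = {2, 6}  B5 = {1, 3}
Tree: B1–B2, B2–B3, B3–B4, B1–B5

The largest bag has 2 vertices, giving width 1; this decomposition certifies tw(G) ≤ 1. G has an edge, so its treewidth is at least 1. Combining the bounds, tw(G) = 1.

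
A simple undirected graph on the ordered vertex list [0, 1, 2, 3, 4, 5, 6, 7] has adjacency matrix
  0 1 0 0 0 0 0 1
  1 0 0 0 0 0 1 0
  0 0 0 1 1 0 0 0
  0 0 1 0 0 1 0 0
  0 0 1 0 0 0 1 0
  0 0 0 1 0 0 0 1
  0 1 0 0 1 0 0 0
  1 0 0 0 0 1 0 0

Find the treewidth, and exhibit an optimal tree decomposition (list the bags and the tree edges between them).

The largest bag has 3 vertices, giving width 2; this decomposition certifies tw(G) ≤ 2. The edges 4–2–3–5–7–0–1–6–4 form a cycle, so G is not a tree and its treewidth is at least 2. Combining the bounds, tw(G) = 2.

Treewidth 2.
Bags: B1 = {2, 3, 4}  B2 = {3, 4, 5}  B3 = {4, 5, 7}  B4 = {0, 4, 7}  B5 = {0, 1, 4}  B6 = {1, 4, 6}
Tree: B1–B2, B2–B3, B3–B4, B4–B5, B5–B6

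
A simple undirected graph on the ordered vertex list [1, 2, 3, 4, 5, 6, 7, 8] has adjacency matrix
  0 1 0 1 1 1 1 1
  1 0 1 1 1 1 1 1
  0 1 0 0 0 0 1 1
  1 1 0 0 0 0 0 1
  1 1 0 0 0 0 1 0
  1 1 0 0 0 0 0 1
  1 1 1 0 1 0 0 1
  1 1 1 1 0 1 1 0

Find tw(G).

A width-3 tree decomposition is:
Bags: B1 = {1, 2, 7, 8}  B2 = {2, 3, 7, 8}  B3 = {1, 2, 5, 7}  B4 = {1, 2, 4, 8}  B5 = {1, 2, 6, 8}
Tree: B1–B2, B1–B3, B1–B4, B4–B5
Each bag holds 4 vertices, so the decomposition has width 3, which upper-bounds the treewidth. For the lower bound, the 4 vertices {1, 2, 4, 8} are pairwise adjacent, and any tree decomposition puts a clique entirely inside one bag — forcing width ≥ 3. The upper and lower bounds meet at 3, so that is the treewidth.

3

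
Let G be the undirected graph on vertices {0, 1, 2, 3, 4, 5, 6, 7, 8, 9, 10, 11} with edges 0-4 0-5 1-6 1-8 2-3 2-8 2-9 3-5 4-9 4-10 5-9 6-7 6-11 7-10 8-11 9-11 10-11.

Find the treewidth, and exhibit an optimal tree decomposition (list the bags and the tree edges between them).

The largest bag has 4 vertices, giving width 3; this decomposition certifies tw(G) ≤ 3. For the lower bound: the 4 vertex sets {1,6,7}, {10}, {11}, {2,4,8,9} are disjoint, each induces a connected subgraph, and every pair is joined by at least one edge of G. Contracting each set to a single vertex therefore yields K_{4} as a minor, and since treewidth is minor-monotone, tw(G) ≥ tw(K_{4}) = 3. The upper and lower bounds meet at 3, so that is the treewidth.

Treewidth 3.
One such decomposition:
Bags: B1 = {1, 6, 7, 10}  B2 = {1, 6, 10, 11}  B3 = {1, 8, 10, 11}  B4 = {4, 8, 10, 11}  B5 = {4, 8, 9, 11}  B6 = {2, 4, 8, 9}  B7 = {0, 2, 4, 9}  B8 = {0, 2, 5, 9}  B9 = {0, 2, 3, 5}
Tree: B1–B2, B2–B3, B3–B4, B4–B5, B5–B6, B6–B7, B7–B8, B8–B9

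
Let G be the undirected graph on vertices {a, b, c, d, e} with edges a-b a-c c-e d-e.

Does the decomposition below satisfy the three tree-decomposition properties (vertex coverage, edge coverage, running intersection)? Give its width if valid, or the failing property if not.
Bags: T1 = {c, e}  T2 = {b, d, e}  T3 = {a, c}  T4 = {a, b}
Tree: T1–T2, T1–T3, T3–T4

A tree decomposition must satisfy three properties: every vertex lies in some bag; for every edge, both endpoints lie together in some bag; and for every vertex, the bags containing it form a connected subtree. Here bags containing vertex b are not connected in the tree, so the decomposition is invalid.

No — bags containing vertex b are not connected in the tree.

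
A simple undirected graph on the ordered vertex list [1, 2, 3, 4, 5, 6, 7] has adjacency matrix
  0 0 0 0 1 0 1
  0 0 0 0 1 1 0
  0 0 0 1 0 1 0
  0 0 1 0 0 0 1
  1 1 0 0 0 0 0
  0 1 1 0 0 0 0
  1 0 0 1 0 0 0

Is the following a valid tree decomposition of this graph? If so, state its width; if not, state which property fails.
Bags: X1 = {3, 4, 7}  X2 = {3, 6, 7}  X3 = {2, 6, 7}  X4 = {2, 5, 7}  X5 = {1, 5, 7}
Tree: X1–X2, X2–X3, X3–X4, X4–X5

Checking the three conditions: (i) the bags cover all of {1, 2, 3, 4, 5, 6, 7}; (ii) for each edge, some bag contains both endpoints; (iii) the bags containing any fixed vertex form a subtree. All hold, so the decomposition is valid with width 3 − 1 = 2.

Yes; width 2.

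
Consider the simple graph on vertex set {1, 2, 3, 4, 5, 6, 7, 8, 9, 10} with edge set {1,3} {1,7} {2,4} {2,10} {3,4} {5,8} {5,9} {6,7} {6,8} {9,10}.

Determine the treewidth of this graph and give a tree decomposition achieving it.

Treewidth 2.
One such decomposition:
Bags: B1 = {5, 8, 9}  B2 = {8, 9, 10}  B3 = {2, 8, 10}  B4 = {2, 4, 8}  B5 = {3, 4, 8}  B6 = {1, 3, 8}  B7 = {1, 7, 8}  B8 = {6, 7, 8}
Tree: B1–B2, B2–B3, B3–B4, B4–B5, B5–B6, B6–B7, B7–B8

Every bag has size at most 3, so the width is 3 − 1 = 2 and tw(G) ≤ 2. For the lower bound, G contains the cycle 8–5–9–10–2–4–3–1–7–6–8, so G is not a forest; only forests have treewidth ≤ 1, hence tw(G) ≥ 2. Combining the bounds, tw(G) = 2.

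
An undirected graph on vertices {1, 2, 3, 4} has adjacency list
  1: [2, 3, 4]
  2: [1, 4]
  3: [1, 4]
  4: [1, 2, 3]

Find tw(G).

2

A width-2 tree decomposition is:
Bags: B1 = {1, 2, 4}  B2 = {1, 3, 4}
Tree: B1–B2
Every bag has size at most 3, so the width is 3 − 1 = 2 and tw(G) ≤ 2. For the lower bound, the 3 vertices {1, 2, 4} are pairwise adjacent, and any tree decomposition puts a clique entirely inside one bag — forcing width ≥ 2. Therefore the treewidth is 2.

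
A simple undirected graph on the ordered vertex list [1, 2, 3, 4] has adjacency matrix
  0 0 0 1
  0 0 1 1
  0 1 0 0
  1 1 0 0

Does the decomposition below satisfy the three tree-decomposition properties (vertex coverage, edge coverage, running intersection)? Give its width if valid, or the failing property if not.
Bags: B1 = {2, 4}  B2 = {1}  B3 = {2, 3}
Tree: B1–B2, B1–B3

A tree decomposition must satisfy three properties: every vertex lies in some bag; for every edge, both endpoints lie together in some bag; and for every vertex, the bags containing it form a connected subtree. Here edge (4,1) lies in no bag, so the decomposition is invalid.

No — edge (4,1) lies in no bag.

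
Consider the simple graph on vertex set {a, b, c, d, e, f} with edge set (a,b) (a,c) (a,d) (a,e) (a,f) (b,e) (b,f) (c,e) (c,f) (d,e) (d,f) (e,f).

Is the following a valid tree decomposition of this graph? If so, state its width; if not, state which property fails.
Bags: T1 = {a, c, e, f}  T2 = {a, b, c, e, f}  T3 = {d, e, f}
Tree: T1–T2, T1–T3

A tree decomposition must satisfy three properties: every vertex lies in some bag; for every edge, both endpoints lie together in some bag; and for every vertex, the bags containing it form a connected subtree. Here edge (a,d) lies in no bag, so the decomposition is invalid.

No — edge (a,d) lies in no bag.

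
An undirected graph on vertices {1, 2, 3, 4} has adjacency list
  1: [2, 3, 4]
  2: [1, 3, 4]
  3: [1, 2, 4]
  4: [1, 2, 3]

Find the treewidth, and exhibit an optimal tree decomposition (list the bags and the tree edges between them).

With just one bag of size 4, the width is 4 − 1 = 3, so tw(G) ≤ 3. Conversely, {1, 2, 3, 4} is a clique of size 4, and the vertices of any clique must share a bag in every tree decomposition; so some bag has ≥ 4 vertices and tw(G) ≥ 3. Therefore the treewidth is 3.

Treewidth 3.
Bags: B1 = {1, 2, 3, 4}
Tree: (single bag)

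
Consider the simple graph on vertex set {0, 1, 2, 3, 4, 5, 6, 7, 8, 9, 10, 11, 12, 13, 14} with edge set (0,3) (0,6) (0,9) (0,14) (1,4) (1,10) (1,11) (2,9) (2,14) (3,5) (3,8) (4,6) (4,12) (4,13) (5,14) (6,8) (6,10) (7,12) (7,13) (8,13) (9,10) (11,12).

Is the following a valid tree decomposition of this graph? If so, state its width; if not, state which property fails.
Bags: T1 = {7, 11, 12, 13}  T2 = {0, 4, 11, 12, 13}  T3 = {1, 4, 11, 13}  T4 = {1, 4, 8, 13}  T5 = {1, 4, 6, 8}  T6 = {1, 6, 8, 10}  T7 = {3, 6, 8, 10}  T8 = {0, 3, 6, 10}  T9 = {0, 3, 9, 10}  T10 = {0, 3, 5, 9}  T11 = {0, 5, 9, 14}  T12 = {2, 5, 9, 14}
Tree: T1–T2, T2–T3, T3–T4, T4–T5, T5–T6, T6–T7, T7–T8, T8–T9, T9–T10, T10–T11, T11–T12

A tree decomposition must satisfy three properties: every vertex lies in some bag; for every edge, both endpoints lie together in some bag; and for every vertex, the bags containing it form a connected subtree. Here bags containing vertex 0 are not connected in the tree, so the decomposition is invalid.

No — bags containing vertex 0 are not connected in the tree.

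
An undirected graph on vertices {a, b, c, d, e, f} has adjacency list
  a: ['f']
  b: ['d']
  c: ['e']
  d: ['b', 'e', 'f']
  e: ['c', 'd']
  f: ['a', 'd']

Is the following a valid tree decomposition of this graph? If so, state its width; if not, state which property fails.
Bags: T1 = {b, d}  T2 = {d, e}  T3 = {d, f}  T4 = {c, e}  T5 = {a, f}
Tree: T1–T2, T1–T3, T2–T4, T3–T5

Vertex coverage: the bags together contain {a, b, c, d, e, f}, the full vertex set. Edge coverage: each edge of G has both endpoints in at least one bag. Running intersection: for every vertex, the bags containing it form a connected subtree. All three properties hold, so this is a valid tree decomposition of width max|bag| − 1 = 1, and hence tw(G) ≤ 1.

Yes; width 1.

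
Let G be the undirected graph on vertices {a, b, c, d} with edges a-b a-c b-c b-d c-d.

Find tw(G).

A width-2 tree decomposition is:
Bags: B1 = {b, c, d}  B2 = {a, b, c}
Tree: B1–B2
The largest bag has 3 vertices, giving width 2; this decomposition certifies tw(G) ≤ 2. On the other hand G contains the 3-clique {b, c, d}. A clique must lie in a single bag of any decomposition, so no decomposition can have width below 2. Combining the bounds, tw(G) = 2.

2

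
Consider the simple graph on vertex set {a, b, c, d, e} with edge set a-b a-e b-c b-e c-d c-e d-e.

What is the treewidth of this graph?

2

A width-2 tree decomposition is:
Bags: B1 = {a, b, e}  B2 = {b, c, e}  B3 = {c, d, e}
Tree: B1–B2, B2–B3
Each bag holds 3 vertices, so the decomposition has width 2, which upper-bounds the treewidth. For the lower bound, the 3 vertices {c, d, e} are pairwise adjacent, and any tree decomposition puts a clique entirely inside one bag — forcing width ≥ 2. The upper and lower bounds meet at 2, so that is the treewidth.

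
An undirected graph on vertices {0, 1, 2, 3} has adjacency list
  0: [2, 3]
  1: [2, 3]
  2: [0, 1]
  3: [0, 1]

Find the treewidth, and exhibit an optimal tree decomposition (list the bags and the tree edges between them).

The largest bag has 3 vertices, giving width 2; this decomposition certifies tw(G) ≤ 2. Since 1–2–0–3–1 is a cycle in G, G is not acyclic. Forests are exactly the graphs of treewidth ≤ 1, so tw(G) ≥ 2. Combining the bounds, tw(G) = 2.

Treewidth 2.
Bags: B1 = {0, 1, 2}  B2 = {0, 1, 3}
Tree: B1–B2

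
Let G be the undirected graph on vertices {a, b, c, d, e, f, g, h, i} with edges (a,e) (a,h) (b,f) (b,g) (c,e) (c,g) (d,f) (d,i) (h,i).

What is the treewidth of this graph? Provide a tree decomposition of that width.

Every bag has size at most 3, so the width is 3 − 1 = 2 and tw(G) ≤ 2. The edges d–i–h–a–e–c–g–b–f–d form a cycle, so G is not a tree and its treewidth is at least 2. Combining the bounds, tw(G) = 2.

Treewidth 2.
One optimal decomposition is:
Bags: B1 = {d, h, i}  B2 = {a, d, h}  B3 = {a, d, e}  B4 = {c, d, e}  B5 = {c, d, g}  B6 = {b, d, g}  B7 = {b, d, f}
Tree: B1–B2, B2–B3, B3–B4, B4–B5, B5–B6, B6–B7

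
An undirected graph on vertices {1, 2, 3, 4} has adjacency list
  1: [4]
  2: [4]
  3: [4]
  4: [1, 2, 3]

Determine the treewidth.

1

A width-1 tree decomposition is:
Bags: B1 = {3, 4}  B2 = {1, 4}  B3 = {2, 4}
Tree: B1–B2, B1–B3
Each bag holds 2 vertices, so the decomposition has width 1, which upper-bounds the treewidth. Since G has at least one edge (e.g. 4–3), it is not an edgeless graph, so tw(G) ≥ 1. Therefore the treewidth is 1.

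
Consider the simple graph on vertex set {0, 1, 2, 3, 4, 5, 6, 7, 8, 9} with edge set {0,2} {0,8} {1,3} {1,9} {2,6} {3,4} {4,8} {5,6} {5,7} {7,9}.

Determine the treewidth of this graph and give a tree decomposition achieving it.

Each bag holds 3 vertices, so the decomposition has width 2, which upper-bounds the treewidth. The edges 6–5–7–9–1–3–4–8–0–2–6 form a cycle, so G is not a tree and its treewidth is at least 2. Therefore the treewidth is 2.

Treewidth 2.
One such decomposition:
Bags: B1 = {5, 6, 7}  B2 = {6, 7, 9}  B3 = {1, 6, 9}  B4 = {1, 3, 6}  B5 = {3, 4, 6}  B6 = {4, 6, 8}  B7 = {0, 6, 8}  B8 = {0, 2, 6}
Tree: B1–B2, B2–B3, B3–B4, B4–B5, B5–B6, B6–B7, B7–B8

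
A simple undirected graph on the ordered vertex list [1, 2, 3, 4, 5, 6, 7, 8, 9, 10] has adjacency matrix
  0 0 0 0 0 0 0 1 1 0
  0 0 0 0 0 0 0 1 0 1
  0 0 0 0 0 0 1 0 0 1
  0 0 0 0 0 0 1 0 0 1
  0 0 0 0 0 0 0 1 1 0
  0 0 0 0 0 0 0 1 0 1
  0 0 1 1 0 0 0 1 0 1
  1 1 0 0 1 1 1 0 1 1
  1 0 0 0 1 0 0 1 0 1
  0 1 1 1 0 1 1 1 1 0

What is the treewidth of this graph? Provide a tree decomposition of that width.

Each bag holds 3 vertices, so the decomposition has width 2, which upper-bounds the treewidth. For the lower bound, the 3 vertices {1, 8, 9} are pairwise adjacent, and any tree decomposition puts a clique entirely inside one bag — forcing width ≥ 2. Therefore the treewidth is 2.

Treewidth 2.
Bags: B1 = {7, 8, 10}  B2 = {6, 8, 10}  B3 = {2, 8, 10}  B4 = {8, 9, 10}  B5 = {4, 7, 10}  B6 = {3, 7, 10}  B7 = {5, 8, 9}  B8 = {1, 8, 9}
Tree: B1–B2, B2–B3, B1–B4, B1–B5, B5–B6, B4–B7, B4–B8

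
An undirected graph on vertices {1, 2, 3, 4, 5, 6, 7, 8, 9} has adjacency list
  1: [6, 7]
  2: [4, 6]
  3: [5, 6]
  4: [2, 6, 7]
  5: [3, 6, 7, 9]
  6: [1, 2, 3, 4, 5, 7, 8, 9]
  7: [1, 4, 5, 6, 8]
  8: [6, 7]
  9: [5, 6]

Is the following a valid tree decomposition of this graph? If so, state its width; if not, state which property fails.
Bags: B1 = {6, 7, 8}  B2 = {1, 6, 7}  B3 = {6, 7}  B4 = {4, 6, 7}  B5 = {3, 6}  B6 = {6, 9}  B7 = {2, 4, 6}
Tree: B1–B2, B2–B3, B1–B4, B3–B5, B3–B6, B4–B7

No — vertex 5 appears in no bag.

A tree decomposition must satisfy three properties: every vertex lies in some bag; for every edge, both endpoints lie together in some bag; and for every vertex, the bags containing it form a connected subtree. Here vertex 5 appears in no bag, so the decomposition is invalid.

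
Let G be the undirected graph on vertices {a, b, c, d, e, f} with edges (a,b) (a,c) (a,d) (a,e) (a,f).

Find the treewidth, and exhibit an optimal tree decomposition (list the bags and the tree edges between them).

Treewidth 1.
One optimal decomposition is:
Bags: B1 = {a, e}  B2 = {a, d}  B3 = {a, b}  B4 = {a, f}  B5 = {a, c}
Tree: B1–B2, B1–B3, B2–B4, B2–B5

The largest bag has 2 vertices, giving width 1; this decomposition certifies tw(G) ≤ 1. Since G has at least one edge (e.g. a–e), it is not an edgeless graph, so tw(G) ≥ 1. Therefore the treewidth is 1.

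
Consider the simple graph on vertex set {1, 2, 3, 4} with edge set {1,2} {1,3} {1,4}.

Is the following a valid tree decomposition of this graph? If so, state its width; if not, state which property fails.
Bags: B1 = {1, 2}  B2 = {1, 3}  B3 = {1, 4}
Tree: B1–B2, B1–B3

Every vertex of G appears in some bag (union = {1, 2, 3, 4}); every edge is covered by a bag; and for each vertex v the set of bags containing v is connected in the bag tree. The decomposition is therefore valid. The largest bag has 2 vertices, so the width is 1.

Yes; width 1.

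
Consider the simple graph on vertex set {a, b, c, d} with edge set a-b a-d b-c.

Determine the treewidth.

A width-1 tree decomposition is:
Bags: B1 = {a, d}  B2 = {a, b}  B3 = {b, c}
Tree: B1–B2, B2–B3
Every bag has size at most 2, so the width is 2 − 1 = 1 and tw(G) ≤ 1. Any graph with an edge has treewidth ≥ 1, and G has the edge a–d. Therefore the treewidth is 1.

1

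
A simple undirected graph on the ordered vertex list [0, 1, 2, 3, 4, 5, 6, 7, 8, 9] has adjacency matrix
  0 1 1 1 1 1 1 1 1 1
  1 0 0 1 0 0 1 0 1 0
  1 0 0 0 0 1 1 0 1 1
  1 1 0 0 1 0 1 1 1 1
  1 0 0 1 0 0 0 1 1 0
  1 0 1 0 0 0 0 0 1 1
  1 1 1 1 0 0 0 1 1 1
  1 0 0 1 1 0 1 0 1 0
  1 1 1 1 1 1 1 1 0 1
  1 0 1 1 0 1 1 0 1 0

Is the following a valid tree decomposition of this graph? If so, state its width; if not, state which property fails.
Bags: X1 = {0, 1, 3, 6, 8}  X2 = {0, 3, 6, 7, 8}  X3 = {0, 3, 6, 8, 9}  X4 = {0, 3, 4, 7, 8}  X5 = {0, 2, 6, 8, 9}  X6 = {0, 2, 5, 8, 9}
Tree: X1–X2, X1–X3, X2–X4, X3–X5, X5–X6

Yes; width 4.

Vertex coverage: the bags together contain {0, 1, 2, 3, 4, 5, 6, 7, 8, 9}, the full vertex set. Edge coverage: each edge of G has both endpoints in at least one bag. Running intersection: for every vertex, the bags containing it form a connected subtree. All three properties hold, so this is a valid tree decomposition of width max|bag| − 1 = 4, and hence tw(G) ≤ 4.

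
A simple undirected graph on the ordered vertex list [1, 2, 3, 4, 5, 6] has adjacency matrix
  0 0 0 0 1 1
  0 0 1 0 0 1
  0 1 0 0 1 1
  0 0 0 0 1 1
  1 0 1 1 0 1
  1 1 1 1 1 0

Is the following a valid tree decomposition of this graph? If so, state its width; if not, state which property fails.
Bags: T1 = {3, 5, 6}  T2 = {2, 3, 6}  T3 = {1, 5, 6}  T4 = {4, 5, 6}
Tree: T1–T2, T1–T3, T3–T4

Yes; width 2.

Every vertex of G appears in some bag (union = {1, 2, 3, 4, 5, 6}); every edge is covered by a bag; and for each vertex v the set of bags containing v is connected in the bag tree. The decomposition is therefore valid. The largest bag has 3 vertices, so the width is 2.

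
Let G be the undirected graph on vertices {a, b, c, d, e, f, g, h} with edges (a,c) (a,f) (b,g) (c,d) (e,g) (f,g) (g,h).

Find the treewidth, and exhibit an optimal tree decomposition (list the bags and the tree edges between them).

Each bag holds 2 vertices, so the decomposition has width 1, which upper-bounds the treewidth. Since G has at least one edge (e.g. e–g), it is not an edgeless graph, so tw(G) ≥ 1. Hence tw(G) = 1 exactly.

Treewidth 1.
Bags: B1 = {e, g}  B2 = {f, g}  B3 = {a, f}  B4 = {a, c}  B5 = {b, g}  B6 = {c, d}  B7 = {g, h}
Tree: B1–B2, B2–B3, B3–B4, B2–B5, B4–B6, B2–B7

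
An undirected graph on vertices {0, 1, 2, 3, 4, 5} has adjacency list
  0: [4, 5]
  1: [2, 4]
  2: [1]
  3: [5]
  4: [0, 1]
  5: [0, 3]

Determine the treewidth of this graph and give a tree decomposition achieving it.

Treewidth 1.
One optimal decomposition is:
Bags: B1 = {3, 5}  B2 = {0, 5}  B3 = {0, 4}  B4 = {1, 4}  B5 = {1, 2}
Tree: B1–B2, B2–B3, B3–B4, B4–B5

Each bag holds 2 vertices, so the decomposition has width 1, which upper-bounds the treewidth. G has an edge, so its treewidth is at least 1. Combining the bounds, tw(G) = 1.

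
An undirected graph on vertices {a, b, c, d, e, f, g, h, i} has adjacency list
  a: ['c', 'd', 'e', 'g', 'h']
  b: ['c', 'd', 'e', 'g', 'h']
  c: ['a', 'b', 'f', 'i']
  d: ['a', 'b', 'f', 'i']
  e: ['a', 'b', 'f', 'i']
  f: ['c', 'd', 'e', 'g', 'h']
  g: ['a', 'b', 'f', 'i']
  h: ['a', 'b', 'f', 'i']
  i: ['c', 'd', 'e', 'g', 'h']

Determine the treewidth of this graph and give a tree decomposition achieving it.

Every bag has size at most 5, so the width is 5 − 1 = 4 and tw(G) ≤ 4. For the lower bound: the 5 vertex sets {f,h}, {c,i}, {a,g}, {b}, {e} are disjoint, each induces a connected subgraph, and every pair is joined by at least one edge of G. Contracting each set to a single vertex therefore yields K_{5} as a minor, and since treewidth is minor-monotone, tw(G) ≥ tw(K_{5}) = 4. The upper and lower bounds meet at 4, so that is the treewidth.

Treewidth 4.
Bags: B1 = {a, b, f, h, i}  B2 = {a, b, c, f, i}  B3 = {a, b, f, g, i}  B4 = {a, b, e, f, i}  B5 = {a, b, d, f, i}
Tree: B1–B2, B2–B3, B3–B4, B4–B5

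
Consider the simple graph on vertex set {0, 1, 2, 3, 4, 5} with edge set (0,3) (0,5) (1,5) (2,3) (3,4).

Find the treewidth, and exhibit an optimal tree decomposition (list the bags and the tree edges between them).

Every bag has size at most 2, so the width is 2 − 1 = 1 and tw(G) ≤ 1. Any graph with an edge has treewidth ≥ 1, and G has the edge 3–4. Combining the bounds, tw(G) = 1.

Treewidth 1.
One such decomposition:
Bags: B1 = {3, 4}  B2 = {2, 3}  B3 = {0, 3}  B4 = {0, 5}  B5 = {1, 5}
Tree: B1–B2, B1–B3, B3–B4, B4–B5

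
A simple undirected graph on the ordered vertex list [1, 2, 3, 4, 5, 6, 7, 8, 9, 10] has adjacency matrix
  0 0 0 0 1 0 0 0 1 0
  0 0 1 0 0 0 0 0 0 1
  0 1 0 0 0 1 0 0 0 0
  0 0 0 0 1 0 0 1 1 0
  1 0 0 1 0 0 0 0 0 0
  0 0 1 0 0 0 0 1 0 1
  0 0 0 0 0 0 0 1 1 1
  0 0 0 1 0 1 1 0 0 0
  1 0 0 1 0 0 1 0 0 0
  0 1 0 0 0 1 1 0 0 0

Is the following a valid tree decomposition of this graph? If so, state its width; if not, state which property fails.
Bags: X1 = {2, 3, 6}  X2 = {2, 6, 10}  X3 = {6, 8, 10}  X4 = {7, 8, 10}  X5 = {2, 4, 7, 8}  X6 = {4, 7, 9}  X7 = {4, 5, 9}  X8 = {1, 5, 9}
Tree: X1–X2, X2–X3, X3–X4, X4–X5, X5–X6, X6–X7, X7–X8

No — bags containing vertex 2 are not connected in the tree.

A tree decomposition must satisfy three properties: every vertex lies in some bag; for every edge, both endpoints lie together in some bag; and for every vertex, the bags containing it form a connected subtree. Here bags containing vertex 2 are not connected in the tree, so the decomposition is invalid.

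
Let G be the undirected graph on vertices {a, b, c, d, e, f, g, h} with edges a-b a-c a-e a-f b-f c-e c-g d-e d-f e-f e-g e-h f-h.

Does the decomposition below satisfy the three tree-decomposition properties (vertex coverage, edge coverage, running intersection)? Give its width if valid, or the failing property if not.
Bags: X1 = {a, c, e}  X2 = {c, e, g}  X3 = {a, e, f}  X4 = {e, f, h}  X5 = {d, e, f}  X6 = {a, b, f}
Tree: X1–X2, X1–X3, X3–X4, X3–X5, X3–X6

Yes; width 2.

Vertex coverage: the bags together contain {a, b, c, d, e, f, g, h}, the full vertex set. Edge coverage: each edge of G has both endpoints in at least one bag. Running intersection: for every vertex, the bags containing it form a connected subtree. All three properties hold, so this is a valid tree decomposition of width max|bag| − 1 = 2, and hence tw(G) ≤ 2.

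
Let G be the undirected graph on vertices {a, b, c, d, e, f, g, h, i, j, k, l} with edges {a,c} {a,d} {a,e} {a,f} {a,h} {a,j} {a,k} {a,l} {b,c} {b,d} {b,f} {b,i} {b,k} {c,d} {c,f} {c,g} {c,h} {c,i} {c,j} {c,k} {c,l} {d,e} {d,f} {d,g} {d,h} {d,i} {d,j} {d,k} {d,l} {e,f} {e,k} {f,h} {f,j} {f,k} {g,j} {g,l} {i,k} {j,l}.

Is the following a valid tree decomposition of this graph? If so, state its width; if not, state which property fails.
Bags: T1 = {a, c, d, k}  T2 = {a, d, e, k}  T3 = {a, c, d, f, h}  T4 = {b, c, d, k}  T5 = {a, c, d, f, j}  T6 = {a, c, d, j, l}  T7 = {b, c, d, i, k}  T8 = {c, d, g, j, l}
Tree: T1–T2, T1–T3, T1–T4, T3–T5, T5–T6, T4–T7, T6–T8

A tree decomposition must satisfy three properties: every vertex lies in some bag; for every edge, both endpoints lie together in some bag; and for every vertex, the bags containing it form a connected subtree. Here edge (f,k) lies in no bag, so the decomposition is invalid.

No — edge (f,k) lies in no bag.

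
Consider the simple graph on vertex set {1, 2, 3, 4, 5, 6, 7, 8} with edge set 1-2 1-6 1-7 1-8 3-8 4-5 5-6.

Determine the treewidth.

A width-1 tree decomposition is:
Bags: B1 = {1, 6}  B2 = {1, 8}  B3 = {3, 8}  B4 = {5, 6}  B5 = {1, 2}  B6 = {4, 5}  B7 = {1, 7}
Tree: B1–B2, B2–B3, B1–B4, B1–B5, B4–B6, B5–B7
Each bag holds 2 vertices, so the decomposition has width 1, which upper-bounds the treewidth. Since G has at least one edge (e.g. 1–6), it is not an edgeless graph, so tw(G) ≥ 1. The upper and lower bounds meet at 1, so that is the treewidth.

1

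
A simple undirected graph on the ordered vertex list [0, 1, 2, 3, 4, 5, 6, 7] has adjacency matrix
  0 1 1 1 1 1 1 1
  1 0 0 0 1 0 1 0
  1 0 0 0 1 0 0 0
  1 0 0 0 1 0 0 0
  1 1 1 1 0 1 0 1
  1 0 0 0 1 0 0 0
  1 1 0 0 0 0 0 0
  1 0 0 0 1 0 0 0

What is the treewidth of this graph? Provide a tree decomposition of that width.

The largest bag has 3 vertices, giving width 2; this decomposition certifies tw(G) ≤ 2. For the lower bound, the 3 vertices {0, 1, 4} are pairwise adjacent, and any tree decomposition puts a clique entirely inside one bag — forcing width ≥ 2. Combining the bounds, tw(G) = 2.

Treewidth 2.
One optimal decomposition is:
Bags: B1 = {0, 3, 4}  B2 = {0, 2, 4}  B3 = {0, 1, 4}  B4 = {0, 4, 5}  B5 = {0, 4, 7}  B6 = {0, 1, 6}
Tree: B1–B2, B1–B3, B1–B4, B4–B5, B3–B6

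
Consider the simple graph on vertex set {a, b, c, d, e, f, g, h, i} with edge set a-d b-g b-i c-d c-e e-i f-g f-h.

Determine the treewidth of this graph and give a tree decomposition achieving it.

Every bag has size at most 2, so the width is 2 − 1 = 1 and tw(G) ≤ 1. Since G has at least one edge (e.g. h–f), it is not an edgeless graph, so tw(G) ≥ 1. Hence tw(G) = 1 exactly.

Treewidth 1.
Bags: B1 = {f, h}  B2 = {f, g}  B3 = {b, g}  B4 = {b, i}  B5 = {e, i}  B6 = {c, e}  B7 = {c, d}  B8 = {a, d}
Tree: B1–B2, B2–B3, B3–B4, B4–B5, B5–B6, B6–B7, B7–B8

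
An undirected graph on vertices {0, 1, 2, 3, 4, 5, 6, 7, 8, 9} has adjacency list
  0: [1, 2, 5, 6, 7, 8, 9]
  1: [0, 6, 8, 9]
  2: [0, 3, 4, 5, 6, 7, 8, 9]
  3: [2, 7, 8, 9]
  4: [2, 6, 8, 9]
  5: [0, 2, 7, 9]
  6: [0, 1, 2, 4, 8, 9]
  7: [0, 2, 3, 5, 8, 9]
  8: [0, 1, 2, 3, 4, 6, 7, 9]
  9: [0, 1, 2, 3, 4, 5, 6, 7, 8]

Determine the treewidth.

4

A width-4 tree decomposition is:
Bags: B1 = {0, 2, 7, 8, 9}  B2 = {0, 2, 6, 8, 9}  B3 = {2, 3, 7, 8, 9}  B4 = {2, 4, 6, 8, 9}  B5 = {0, 2, 5, 7, 9}  B6 = {0, 1, 6, 8, 9}
Tree: B1–B2, B1–B3, B2–B4, B1–B5, B2–B6
The largest bag has 5 vertices, giving width 4; this decomposition certifies tw(G) ≤ 4. Conversely, {0, 1, 6, 8, 9} is a clique of size 5, and the vertices of any clique must share a bag in every tree decomposition; so some bag has ≥ 5 vertices and tw(G) ≥ 4. Combining the bounds, tw(G) = 4.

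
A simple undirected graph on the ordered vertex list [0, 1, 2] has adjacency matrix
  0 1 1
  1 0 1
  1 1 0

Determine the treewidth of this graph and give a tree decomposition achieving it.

Treewidth 2.
One optimal decomposition is:
Bags: B1 = {0, 1, 2}
Tree: (single bag)

A single bag containing all 3 vertices is trivially a valid decomposition of width 2. Conversely, {0, 1, 2} is a clique of size 3, and the vertices of any clique must share a bag in every tree decomposition; so some bag has ≥ 3 vertices and tw(G) ≥ 2. Combining the bounds, tw(G) = 2.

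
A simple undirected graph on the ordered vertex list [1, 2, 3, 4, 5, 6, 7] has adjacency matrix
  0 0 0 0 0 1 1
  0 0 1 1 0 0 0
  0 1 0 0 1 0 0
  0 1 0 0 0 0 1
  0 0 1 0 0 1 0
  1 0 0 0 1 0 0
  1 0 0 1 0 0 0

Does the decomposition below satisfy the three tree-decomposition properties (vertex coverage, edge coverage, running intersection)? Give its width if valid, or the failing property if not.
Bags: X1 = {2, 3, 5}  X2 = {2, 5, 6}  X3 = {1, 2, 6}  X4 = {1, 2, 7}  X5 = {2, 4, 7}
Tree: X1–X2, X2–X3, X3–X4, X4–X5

Yes; width 2.

Vertex coverage: the bags together contain {1, 2, 3, 4, 5, 6, 7}, the full vertex set. Edge coverage: each edge of G has both endpoints in at least one bag. Running intersection: for every vertex, the bags containing it form a connected subtree. All three properties hold, so this is a valid tree decomposition of width max|bag| − 1 = 2, and hence tw(G) ≤ 2.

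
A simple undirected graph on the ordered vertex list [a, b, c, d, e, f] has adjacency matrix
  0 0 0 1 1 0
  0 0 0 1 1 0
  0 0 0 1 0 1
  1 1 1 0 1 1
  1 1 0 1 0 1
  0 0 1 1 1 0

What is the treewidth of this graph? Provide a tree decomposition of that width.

Every bag has size at most 3, so the width is 3 − 1 = 2 and tw(G) ≤ 2. For the lower bound, the 3 vertices {d, e, f} are pairwise adjacent, and any tree decomposition puts a clique entirely inside one bag — forcing width ≥ 2. The upper and lower bounds meet at 2, so that is the treewidth.

Treewidth 2.
One optimal decomposition is:
Bags: B1 = {d, e, f}  B2 = {a, d, e}  B3 = {b, d, e}  B4 = {c, d, f}
Tree: B1–B2, B1–B3, B1–B4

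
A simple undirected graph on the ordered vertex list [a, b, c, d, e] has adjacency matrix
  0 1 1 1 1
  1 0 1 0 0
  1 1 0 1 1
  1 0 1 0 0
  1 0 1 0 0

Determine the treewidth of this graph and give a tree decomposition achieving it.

Every bag has size at most 3, so the width is 3 − 1 = 2 and tw(G) ≤ 2. On the other hand G contains the 3-clique {a, c, d}. A clique must lie in a single bag of any decomposition, so no decomposition can have width below 2. The upper and lower bounds meet at 2, so that is the treewidth.

Treewidth 2.
One such decomposition:
Bags: B1 = {a, c, d}  B2 = {a, b, c}  B3 = {a, c, e}
Tree: B1–B2, B1–B3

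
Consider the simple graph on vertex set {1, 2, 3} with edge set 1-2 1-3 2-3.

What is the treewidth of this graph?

2

A width-2 tree decomposition is:
Bags: B1 = {1, 2, 3}
Tree: (single bag)
A single bag containing all 3 vertices is trivially a valid decomposition of width 2. Conversely, {1, 2, 3} is a clique of size 3, and the vertices of any clique must share a bag in every tree decomposition; so some bag has ≥ 3 vertices and tw(G) ≥ 2. Hence tw(G) = 2 exactly.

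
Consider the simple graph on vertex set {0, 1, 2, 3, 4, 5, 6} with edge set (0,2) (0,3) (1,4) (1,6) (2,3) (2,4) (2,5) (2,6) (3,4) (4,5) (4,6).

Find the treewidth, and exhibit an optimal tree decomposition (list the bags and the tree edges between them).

Treewidth 2.
One such decomposition:
Bags: B1 = {0, 2, 3}  B2 = {2, 3, 4}  B3 = {2, 4, 6}  B4 = {2, 4, 5}  B5 = {1, 4, 6}
Tree: B1–B2, B2–B3, B3–B4, B3–B5

The largest bag has 3 vertices, giving width 2; this decomposition certifies tw(G) ≤ 2. Conversely, {1, 4, 6} is a clique of size 3, and the vertices of any clique must share a bag in every tree decomposition; so some bag has ≥ 3 vertices and tw(G) ≥ 2. Hence tw(G) = 2 exactly.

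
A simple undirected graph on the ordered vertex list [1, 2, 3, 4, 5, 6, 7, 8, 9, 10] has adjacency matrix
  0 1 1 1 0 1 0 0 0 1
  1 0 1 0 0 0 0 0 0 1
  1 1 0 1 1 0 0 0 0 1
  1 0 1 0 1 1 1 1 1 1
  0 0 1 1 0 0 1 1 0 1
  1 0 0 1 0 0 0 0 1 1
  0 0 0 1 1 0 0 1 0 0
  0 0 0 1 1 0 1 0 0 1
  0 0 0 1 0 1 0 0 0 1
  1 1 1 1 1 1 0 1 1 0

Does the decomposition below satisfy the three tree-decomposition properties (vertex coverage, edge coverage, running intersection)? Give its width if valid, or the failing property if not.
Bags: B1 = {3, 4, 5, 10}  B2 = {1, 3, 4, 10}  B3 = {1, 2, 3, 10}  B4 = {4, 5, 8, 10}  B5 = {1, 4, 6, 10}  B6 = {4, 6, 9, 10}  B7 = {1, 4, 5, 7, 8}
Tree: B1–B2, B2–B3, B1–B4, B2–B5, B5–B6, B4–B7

A tree decomposition must satisfy three properties: every vertex lies in some bag; for every edge, both endpoints lie together in some bag; and for every vertex, the bags containing it form a connected subtree. Here bags containing vertex 1 are not connected in the tree, so the decomposition is invalid.

No — bags containing vertex 1 are not connected in the tree.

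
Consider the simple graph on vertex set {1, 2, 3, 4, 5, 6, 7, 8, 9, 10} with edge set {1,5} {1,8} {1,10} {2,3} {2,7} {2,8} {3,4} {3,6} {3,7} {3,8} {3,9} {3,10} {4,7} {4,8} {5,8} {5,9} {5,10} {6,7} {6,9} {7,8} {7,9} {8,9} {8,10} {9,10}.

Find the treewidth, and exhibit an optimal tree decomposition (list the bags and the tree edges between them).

Treewidth 3.
One optimal decomposition is:
Bags: B1 = {5, 8, 9, 10}  B2 = {3, 8, 9, 10}  B3 = {3, 7, 8, 9}  B4 = {3, 6, 7, 9}  B5 = {2, 3, 7, 8}  B6 = {3, 4, 7, 8}  B7 = {1, 5, 8, 10}
Tree: B1–B2, B2–B3, B3–B4, B3–B5, B3–B6, B1–B7

Every bag has size at most 4, so the width is 4 − 1 = 3 and tw(G) ≤ 3. For the lower bound, the 4 vertices {1, 5, 8, 10} are pairwise adjacent, and any tree decomposition puts a clique entirely inside one bag — forcing width ≥ 3. The upper and lower bounds meet at 3, so that is the treewidth.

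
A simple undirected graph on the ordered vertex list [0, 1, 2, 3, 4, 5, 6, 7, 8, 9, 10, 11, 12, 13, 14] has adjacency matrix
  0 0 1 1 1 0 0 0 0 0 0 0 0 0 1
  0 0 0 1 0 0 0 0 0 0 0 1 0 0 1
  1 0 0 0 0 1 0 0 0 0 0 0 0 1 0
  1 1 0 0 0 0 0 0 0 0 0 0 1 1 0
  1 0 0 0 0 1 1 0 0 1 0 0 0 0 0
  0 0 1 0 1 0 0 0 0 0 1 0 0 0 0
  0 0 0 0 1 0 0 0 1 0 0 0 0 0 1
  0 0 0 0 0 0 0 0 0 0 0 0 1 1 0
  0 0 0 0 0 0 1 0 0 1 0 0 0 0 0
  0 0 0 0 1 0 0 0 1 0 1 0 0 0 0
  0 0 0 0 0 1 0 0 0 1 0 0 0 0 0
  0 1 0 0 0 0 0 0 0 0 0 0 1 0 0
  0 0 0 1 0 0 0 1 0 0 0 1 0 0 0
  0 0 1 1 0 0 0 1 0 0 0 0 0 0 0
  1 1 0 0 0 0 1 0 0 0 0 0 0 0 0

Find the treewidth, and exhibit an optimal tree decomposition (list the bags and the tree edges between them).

Treewidth 3.
One optimal decomposition is:
Bags: B1 = {1, 7, 11, 12}  B2 = {1, 3, 7, 12}  B3 = {1, 3, 7, 13}  B4 = {1, 3, 13, 14}  B5 = {0, 3, 13, 14}  B6 = {0, 2, 13, 14}  B7 = {0, 2, 6, 14}  B8 = {0, 2, 4, 6}  B9 = {2, 4, 5, 6}  B10 = {4, 5, 6, 8}  B11 = {4, 5, 8, 9}  B12 = {5, 8, 9, 10}
Tree: B1–B2, B2–B3, B3–B4, B4–B5, B5–B6, B6–B7, B7–B8, B8–B9, B9–B10, B10–B11, B11–B12

The largest bag has 4 vertices, giving width 3; this decomposition certifies tw(G) ≤ 3. For the lower bound: the 4 vertex sets {7,11,12}, {1}, {3}, {0,2,13,14} are disjoint, each induces a connected subgraph, and every pair is joined by at least one edge of G. Contracting each set to a single vertex therefore yields K_{4} as a minor, and since treewidth is minor-monotone, tw(G) ≥ tw(K_{4}) = 3. Therefore the treewidth is 3.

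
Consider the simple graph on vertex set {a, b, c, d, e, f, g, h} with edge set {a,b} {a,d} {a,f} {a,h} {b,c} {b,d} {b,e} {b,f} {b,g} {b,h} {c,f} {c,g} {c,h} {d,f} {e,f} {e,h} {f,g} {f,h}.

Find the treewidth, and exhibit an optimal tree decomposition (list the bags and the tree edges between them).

Each bag holds 4 vertices, so the decomposition has width 3, which upper-bounds the treewidth. On the other hand G contains the 4-clique {a, b, d, f}. A clique must lie in a single bag of any decomposition, so no decomposition can have width below 3. Therefore the treewidth is 3.

Treewidth 3.
One such decomposition:
Bags: B1 = {a, b, f, h}  B2 = {b, c, f, h}  B3 = {a, b, d, f}  B4 = {b, c, f, g}  B5 = {b, e, f, h}
Tree: B1–B2, B1–B3, B2–B4, B2–B5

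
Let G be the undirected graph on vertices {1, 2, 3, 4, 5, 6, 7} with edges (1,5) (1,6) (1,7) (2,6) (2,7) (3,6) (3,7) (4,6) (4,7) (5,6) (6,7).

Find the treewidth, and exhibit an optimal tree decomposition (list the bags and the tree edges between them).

Treewidth 2.
One such decomposition:
Bags: B1 = {1, 6, 7}  B2 = {1, 5, 6}  B3 = {4, 6, 7}  B4 = {3, 6, 7}  B5 = {2, 6, 7}
Tree: B1–B2, B1–B3, B1–B4, B3–B5

Every bag has size at most 3, so the width is 3 − 1 = 2 and tw(G) ≤ 2. Conversely, {1, 5, 6} is a clique of size 3, and the vertices of any clique must share a bag in every tree decomposition; so some bag has ≥ 3 vertices and tw(G) ≥ 2. The upper and lower bounds meet at 2, so that is the treewidth.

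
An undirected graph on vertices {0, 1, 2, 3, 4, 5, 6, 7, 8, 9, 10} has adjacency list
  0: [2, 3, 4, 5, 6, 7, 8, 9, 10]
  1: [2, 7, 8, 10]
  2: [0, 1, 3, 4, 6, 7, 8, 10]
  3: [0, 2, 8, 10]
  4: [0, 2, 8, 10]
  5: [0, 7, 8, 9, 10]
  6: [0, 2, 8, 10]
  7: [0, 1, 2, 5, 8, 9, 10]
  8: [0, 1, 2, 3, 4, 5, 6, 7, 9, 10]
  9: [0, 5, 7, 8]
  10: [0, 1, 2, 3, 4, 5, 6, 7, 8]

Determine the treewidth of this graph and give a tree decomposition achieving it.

The largest bag has 5 vertices, giving width 4; this decomposition certifies tw(G) ≤ 4. On the other hand G contains the 5-clique {0, 5, 7, 8, 9}. A clique must lie in a single bag of any decomposition, so no decomposition can have width below 4. The upper and lower bounds meet at 4, so that is the treewidth.

Treewidth 4.
One optimal decomposition is:
Bags: B1 = {0, 5, 7, 8, 9}  B2 = {0, 5, 7, 8, 10}  B3 = {0, 2, 7, 8, 10}  B4 = {0, 2, 6, 8, 10}  B5 = {0, 2, 3, 8, 10}  B6 = {1, 2, 7, 8, 10}  B7 = {0, 2, 4, 8, 10}
Tree: B1–B2, B2–B3, B3–B4, B3–B5, B3–B6, B3–B7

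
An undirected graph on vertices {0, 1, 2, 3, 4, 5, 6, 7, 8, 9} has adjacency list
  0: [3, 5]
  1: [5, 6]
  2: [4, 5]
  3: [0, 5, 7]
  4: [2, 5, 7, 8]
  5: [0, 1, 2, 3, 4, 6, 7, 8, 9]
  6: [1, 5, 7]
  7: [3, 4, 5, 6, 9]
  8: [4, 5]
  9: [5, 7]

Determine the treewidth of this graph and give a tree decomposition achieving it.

The largest bag has 3 vertices, giving width 2; this decomposition certifies tw(G) ≤ 2. For the lower bound, the 3 vertices {0, 3, 5} are pairwise adjacent, and any tree decomposition puts a clique entirely inside one bag — forcing width ≥ 2. Hence tw(G) = 2 exactly.

Treewidth 2.
One such decomposition:
Bags: B1 = {5, 7, 9}  B2 = {3, 5, 7}  B3 = {4, 5, 7}  B4 = {0, 3, 5}  B5 = {2, 4, 5}  B6 = {5, 6, 7}  B7 = {1, 5, 6}  B8 = {4, 5, 8}
Tree: B1–B2, B1–B3, B2–B4, B3–B5, B3–B6, B6–B7, B5–B8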